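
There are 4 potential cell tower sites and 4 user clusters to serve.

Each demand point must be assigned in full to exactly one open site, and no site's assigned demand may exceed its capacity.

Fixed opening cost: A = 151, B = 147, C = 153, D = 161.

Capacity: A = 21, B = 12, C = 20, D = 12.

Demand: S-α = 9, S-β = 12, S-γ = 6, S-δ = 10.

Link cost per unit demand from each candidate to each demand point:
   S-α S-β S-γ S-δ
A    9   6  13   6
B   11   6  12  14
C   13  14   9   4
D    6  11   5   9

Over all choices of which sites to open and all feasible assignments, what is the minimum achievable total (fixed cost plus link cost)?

551

Open {A, C}; cheapest assignment that respects the capacities:
  A (cap 21, load 21): S-α, S-β — cost 9×9 + 12×6 = 153
  C (cap 20, load 16): S-γ, S-δ — cost 6×9 + 10×4 = 94
  Shipping 247, fixed 304 → total 551.
  Any other capacity-feasible assignment to {A, C} ships for at least 247.
Compare {B, C, D}: its best feasible assignment gives total 681.
Compare {A, C, D}: its best feasible assignment gives total 685.
Every other set of open sites that can feasibly serve all demand totals ≥ 681 even under its best assignment. Minimum: 551.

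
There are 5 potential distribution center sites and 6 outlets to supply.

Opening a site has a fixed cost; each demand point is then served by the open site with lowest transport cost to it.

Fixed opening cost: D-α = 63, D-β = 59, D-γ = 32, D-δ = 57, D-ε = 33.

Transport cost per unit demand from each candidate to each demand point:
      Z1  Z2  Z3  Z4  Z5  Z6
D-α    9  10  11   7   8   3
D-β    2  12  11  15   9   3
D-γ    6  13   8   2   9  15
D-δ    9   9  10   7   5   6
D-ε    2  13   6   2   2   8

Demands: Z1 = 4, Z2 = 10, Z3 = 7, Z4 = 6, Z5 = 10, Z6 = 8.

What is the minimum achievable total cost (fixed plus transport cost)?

302

Open {D-α, D-ε}: assign each demand point to its cheapest open site.
  Z1→D-ε 4×2=8, Z2→D-α 10×10=100, Z3→D-ε 7×6=42, Z4→D-ε 6×2=12, Z5→D-ε 10×2=20, Z6→D-α 8×3=24
  transport cost 206, fixed 96 → total 302.
Compare {D-ε}: transport cost 276 + fixed 33 = 309.
Compare {D-δ, D-ε}: transport cost 220 + fixed 90 = 310.
Compare {D-β, D-ε}: transport cost 226 + fixed 92 = 318.
All other subsets cost ≥ 309. Minimum total cost: 302.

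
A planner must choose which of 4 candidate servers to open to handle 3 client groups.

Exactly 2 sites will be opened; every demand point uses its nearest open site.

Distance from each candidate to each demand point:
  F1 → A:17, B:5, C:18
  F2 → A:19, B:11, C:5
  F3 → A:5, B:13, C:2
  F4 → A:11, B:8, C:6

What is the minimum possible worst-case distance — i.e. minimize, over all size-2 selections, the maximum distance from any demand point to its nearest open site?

Open {F1, F3}.
  Farthest demand point is A at distance 5 (to F3); all others are ≤ 5.
With {F3, F4} the worst case is 8.
With {F1, F4} the worst case is 11.
No size-2 selection achieves below 5.

5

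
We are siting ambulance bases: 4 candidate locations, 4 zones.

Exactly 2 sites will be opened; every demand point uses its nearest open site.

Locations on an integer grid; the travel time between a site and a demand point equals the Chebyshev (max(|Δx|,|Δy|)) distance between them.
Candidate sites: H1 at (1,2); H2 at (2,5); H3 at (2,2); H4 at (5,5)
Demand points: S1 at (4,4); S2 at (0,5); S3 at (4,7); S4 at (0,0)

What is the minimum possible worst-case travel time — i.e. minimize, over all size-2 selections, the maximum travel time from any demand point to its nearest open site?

2

Open {H1, H2}.
  Farthest demand point is S1 at travel time 2 (to H2); all others are ≤ 2.
With {H2, H3} the worst case is 2.
With {H1, H4} the worst case is 3.
No size-2 selection achieves below 2.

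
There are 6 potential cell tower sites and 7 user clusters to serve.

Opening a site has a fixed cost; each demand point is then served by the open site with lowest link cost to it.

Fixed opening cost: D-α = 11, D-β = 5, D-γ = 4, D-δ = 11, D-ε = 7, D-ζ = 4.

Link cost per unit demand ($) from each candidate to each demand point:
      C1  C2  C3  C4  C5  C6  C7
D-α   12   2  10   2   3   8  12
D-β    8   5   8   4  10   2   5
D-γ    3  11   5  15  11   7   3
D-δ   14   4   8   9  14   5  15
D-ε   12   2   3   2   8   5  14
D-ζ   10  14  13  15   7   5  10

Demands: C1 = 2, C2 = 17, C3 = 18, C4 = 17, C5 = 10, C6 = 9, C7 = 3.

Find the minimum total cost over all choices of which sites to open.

212

Open {D-α, D-β, D-γ, D-ε}: assign each demand point to its cheapest open site.
  C1→D-γ 2×3=6, C2→D-α 17×2=34, C3→D-ε 18×3=54, C4→D-α 17×2=34, C5→D-α 10×3=30, C6→D-β 9×2=18, C7→D-γ 3×3=9
  link cost 185, fixed 27 → total 212.
Compare {D-α, D-β, D-γ, D-ε, D-ζ}: link cost 185 + fixed 31 = 216.
Compare {D-α, D-β, D-γ, D-δ, D-ε}: link cost 185 + fixed 38 = 223.
Compare {D-α, D-β, D-ε}: link cost 201 + fixed 23 = 224.
All other subsets cost ≥ 216. Minimum total cost: 212.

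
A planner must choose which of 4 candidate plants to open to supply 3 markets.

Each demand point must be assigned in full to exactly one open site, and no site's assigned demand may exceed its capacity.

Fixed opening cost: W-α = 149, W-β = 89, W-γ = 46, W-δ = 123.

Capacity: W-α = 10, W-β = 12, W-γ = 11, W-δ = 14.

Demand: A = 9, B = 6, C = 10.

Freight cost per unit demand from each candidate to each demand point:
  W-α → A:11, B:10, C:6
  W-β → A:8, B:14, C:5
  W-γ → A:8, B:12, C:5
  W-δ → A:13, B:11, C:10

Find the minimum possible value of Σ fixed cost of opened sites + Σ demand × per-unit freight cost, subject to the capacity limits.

446

Open {W-β, W-γ, W-δ}; cheapest assignment that respects the capacities:
  W-β (cap 12, load 10): C — cost 10×5 = 50
  W-γ (cap 11, load 9): A — cost 9×8 = 72
  W-δ (cap 14, load 6): B — cost 6×11 = 66
  Shipping 188, fixed 258 → total 446.
  Any other capacity-feasible assignment to {W-β, W-γ, W-δ} ships for at least 188.
Compare {W-α, W-β, W-γ}: its best feasible assignment gives total 466.
Compare {W-α, W-γ, W-δ}: its best feasible assignment gives total 516.
Every other set of open sites that can feasibly serve all demand totals ≥ 466 even under its best assignment. Minimum: 446.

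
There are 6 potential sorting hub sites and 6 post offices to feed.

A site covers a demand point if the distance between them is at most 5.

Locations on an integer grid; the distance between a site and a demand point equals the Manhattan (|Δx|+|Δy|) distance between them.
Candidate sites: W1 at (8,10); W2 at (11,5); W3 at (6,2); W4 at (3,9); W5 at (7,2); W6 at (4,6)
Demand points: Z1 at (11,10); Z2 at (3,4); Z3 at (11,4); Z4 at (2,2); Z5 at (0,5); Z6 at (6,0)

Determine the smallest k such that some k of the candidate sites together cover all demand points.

3

Coverage sets (demand points within 5 of each site):
  W1: {Z1}
  W2: {Z1, Z3}
  W3: {Z2, Z4, Z6}
  W4: {Z2}
  W5: {Z4, Z6}
  W6: {Z2, Z5}
No 2 sites suffice: every size-2 union leaves at least one demand point uncovered.
But {W2, W3, W6} covers everything, so the minimum is 3.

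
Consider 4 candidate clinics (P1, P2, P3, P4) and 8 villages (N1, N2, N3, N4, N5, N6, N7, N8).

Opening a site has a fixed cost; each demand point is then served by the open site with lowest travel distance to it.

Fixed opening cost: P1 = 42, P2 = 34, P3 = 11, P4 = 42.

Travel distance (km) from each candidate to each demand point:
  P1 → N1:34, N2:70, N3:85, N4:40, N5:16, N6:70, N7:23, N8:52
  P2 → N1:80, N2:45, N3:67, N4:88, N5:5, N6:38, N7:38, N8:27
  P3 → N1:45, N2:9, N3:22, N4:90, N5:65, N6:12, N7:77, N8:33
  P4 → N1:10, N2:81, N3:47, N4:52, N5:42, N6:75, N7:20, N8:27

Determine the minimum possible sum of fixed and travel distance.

Open {P1, P3}: assign each demand point to its cheapest open site.
  N1→P1 34, N2→P3 9, N3→P3 22, N4→P1 40, N5→P1 16, N6→P3 12, N7→P1 23, N8→P3 33
  travel distance 189, fixed 53 → total 242.
Compare {P2, P3, P4}: travel distance 157 + fixed 87 = 244.
Compare {P3, P4}: travel distance 194 + fixed 53 = 247.
Compare {P1, P3, P4}: travel distance 156 + fixed 95 = 251.
All other subsets cost ≥ 244. Minimum total cost: 242.

242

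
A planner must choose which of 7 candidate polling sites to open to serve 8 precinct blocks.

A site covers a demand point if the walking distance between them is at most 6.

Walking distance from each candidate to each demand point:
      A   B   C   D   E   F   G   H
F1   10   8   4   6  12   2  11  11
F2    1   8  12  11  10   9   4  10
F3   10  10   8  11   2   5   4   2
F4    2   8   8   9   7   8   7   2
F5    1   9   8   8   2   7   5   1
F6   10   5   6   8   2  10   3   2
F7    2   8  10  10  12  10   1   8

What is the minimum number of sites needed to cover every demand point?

3

Coverage sets (demand points within 6 of each site):
  F1: {C, D, F}
  F2: {A, G}
  F3: {E, F, G, H}
  F4: {A, H}
  F5: {A, E, G, H}
  F6: {B, C, E, G, H}
  F7: {A, G}
No 2 sites suffice: every size-2 union leaves at least one demand point uncovered.
But {F1, F2, F6} covers everything, so the minimum is 3.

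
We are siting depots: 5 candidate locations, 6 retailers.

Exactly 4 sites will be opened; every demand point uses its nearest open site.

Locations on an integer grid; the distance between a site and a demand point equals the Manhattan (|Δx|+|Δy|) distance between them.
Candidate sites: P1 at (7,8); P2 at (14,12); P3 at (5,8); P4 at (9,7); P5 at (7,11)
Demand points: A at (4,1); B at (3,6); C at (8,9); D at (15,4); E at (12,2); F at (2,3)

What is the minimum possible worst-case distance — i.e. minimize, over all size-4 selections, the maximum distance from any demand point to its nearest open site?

Open {P1, P2, P3, P4}.
  Farthest demand point is D at distance 9 (to P2); all others are ≤ 9.
With {P1, P3, P4, P5} the worst case is 9.
With {P2, P3, P4, P5} the worst case is 9.
No size-4 selection achieves below 9.

9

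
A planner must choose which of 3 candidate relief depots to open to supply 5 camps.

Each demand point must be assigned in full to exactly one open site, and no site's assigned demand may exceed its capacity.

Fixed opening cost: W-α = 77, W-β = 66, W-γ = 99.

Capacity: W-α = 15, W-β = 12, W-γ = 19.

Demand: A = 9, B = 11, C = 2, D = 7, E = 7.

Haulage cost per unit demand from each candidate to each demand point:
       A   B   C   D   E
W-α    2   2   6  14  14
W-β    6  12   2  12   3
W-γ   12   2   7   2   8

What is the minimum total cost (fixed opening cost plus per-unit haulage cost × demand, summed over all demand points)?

321

Open {W-α, W-β, W-γ}; cheapest assignment that respects the capacities:
  W-α (cap 15, load 9): A — cost 9×2 = 18
  W-β (cap 12, load 9): C, E — cost 2×2 + 7×3 = 25
  W-γ (cap 19, load 18): B, D — cost 11×2 + 7×2 = 36
  Shipping 79, fixed 242 → total 321.
  Any other capacity-feasible assignment to {W-α, W-β, W-γ} ships for at least 79.
Total demand is 36 and no other set of sites has combined capacity ≥ 36, so {W-α, W-β, W-γ} is the only feasible choice of open sites. Minimum: 321.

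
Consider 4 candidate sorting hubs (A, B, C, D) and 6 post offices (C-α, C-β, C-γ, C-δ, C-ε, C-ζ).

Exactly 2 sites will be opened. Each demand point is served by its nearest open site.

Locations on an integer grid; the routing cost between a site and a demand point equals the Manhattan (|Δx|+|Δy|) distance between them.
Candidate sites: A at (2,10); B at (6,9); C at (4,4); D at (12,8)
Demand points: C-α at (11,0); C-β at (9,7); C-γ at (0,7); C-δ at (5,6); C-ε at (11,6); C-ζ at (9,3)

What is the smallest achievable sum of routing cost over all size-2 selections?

32

Open {C, D}.
  C-α→D 9, C-β→D 4, C-γ→C 7, C-δ→C 3, C-ε→D 3, C-ζ→C 6  ⇒ total 32.
Compare {A, D}: total 36.
Compare {B, D}: total 36.
No size-2 selection does better; minimum is 32.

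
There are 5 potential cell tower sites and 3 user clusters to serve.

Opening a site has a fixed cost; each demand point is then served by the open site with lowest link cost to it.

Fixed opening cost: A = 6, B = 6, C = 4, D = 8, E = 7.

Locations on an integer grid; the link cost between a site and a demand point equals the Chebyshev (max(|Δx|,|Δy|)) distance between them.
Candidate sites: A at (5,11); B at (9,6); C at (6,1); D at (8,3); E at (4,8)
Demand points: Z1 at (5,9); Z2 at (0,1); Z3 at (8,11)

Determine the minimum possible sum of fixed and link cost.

19

Open {E}: assign each demand point to its cheapest open site.
  Z1→E 1, Z2→E 7, Z3→E 4
  link cost 12, fixed 7 → total 19.
Compare {A}: link cost 15 + fixed 6 = 21.
Compare {A, C}: link cost 11 + fixed 10 = 21.
Compare {C, E}: link cost 11 + fixed 11 = 22.
All other subsets cost ≥ 21. Minimum total cost: 19.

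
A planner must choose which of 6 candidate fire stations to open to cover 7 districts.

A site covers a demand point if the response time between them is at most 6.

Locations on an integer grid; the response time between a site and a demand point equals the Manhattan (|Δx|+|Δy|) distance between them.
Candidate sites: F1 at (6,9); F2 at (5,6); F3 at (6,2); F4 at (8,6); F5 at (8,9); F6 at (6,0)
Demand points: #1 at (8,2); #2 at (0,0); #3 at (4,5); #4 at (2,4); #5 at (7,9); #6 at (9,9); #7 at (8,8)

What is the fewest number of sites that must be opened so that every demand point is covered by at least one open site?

3

Coverage sets (demand points within 6 of each site):
  F1: {#3, #5, #6, #7}
  F2: {#3, #4, #5, #7}
  F3: {#1, #3, #4}
  F4: {#1, #3, #5, #6, #7}
  F5: {#5, #6, #7}
  F6: {#1, #2}
No 2 sites suffice: every size-2 union leaves at least one demand point uncovered.
But {F1, F2, F6} covers everything, so the minimum is 3.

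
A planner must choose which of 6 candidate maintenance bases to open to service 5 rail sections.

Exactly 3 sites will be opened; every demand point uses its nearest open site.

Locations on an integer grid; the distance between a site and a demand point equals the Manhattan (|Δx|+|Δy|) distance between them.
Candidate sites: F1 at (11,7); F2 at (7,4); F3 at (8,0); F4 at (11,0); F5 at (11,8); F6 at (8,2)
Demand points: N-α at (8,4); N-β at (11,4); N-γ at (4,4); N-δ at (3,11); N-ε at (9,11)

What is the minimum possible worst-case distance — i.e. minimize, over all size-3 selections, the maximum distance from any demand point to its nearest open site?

Open {F1, F2, F3}.
  Farthest demand point is N-δ at distance 11 (to F2); all others are ≤ 11.
With {F1, F2, F4} the worst case is 11.
With {F1, F2, F5} the worst case is 11.
No size-3 selection achieves below 11.

11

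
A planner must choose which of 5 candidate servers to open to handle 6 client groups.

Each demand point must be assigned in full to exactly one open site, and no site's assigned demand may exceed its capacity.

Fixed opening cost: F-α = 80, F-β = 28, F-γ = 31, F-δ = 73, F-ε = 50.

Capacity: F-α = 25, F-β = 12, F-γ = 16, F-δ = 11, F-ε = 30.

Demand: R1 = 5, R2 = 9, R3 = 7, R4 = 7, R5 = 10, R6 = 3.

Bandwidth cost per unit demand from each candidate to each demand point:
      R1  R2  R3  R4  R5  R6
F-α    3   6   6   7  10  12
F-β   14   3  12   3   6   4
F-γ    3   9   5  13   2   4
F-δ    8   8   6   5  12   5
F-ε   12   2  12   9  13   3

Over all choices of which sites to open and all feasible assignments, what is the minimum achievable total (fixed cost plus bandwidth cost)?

Open {F-β, F-γ, F-ε}; cheapest assignment that respects the capacities:
  F-β (cap 12, load 7): R4 — cost 7×3 = 21
  F-γ (cap 16, load 15): R1, R5 — cost 5×3 + 10×2 = 35
  F-ε (cap 30, load 19): R2, R3, R6 — cost 9×2 + 7×12 + 3×3 = 111
  Shipping 167, fixed 109 → total 276.
  Any other capacity-feasible assignment to {F-β, F-γ, F-ε} ships for at least 167.
Compare {F-γ, F-ε}: its best feasible assignment gives total 290.
Compare {F-α, F-β, F-γ}: its best feasible assignment gives total 303.
Every other set of open sites that can feasibly serve all demand totals ≥ 290 even under its best assignment. Minimum: 276.

276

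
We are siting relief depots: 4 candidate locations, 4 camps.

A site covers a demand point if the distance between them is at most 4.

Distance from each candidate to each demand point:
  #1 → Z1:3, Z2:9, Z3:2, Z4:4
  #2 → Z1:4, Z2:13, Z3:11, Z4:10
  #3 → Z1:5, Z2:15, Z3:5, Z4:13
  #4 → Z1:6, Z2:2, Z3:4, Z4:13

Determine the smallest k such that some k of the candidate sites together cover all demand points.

2

Coverage sets (demand points within 4 of each site):
  #1: {Z1, Z3, Z4}
  #2: {Z1}
  #3: {}
  #4: {Z2, Z3}
No single site covers all 4 demand points.
But {#1, #4} covers everything, so the minimum is 2.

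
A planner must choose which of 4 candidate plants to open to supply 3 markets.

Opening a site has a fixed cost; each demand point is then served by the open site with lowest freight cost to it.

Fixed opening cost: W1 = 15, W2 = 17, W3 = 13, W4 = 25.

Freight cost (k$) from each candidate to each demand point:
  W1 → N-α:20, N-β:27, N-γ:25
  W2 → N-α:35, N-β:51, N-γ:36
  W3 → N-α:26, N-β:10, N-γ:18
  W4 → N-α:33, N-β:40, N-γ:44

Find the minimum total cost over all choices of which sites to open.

67

Open {W3}: assign each demand point to its cheapest open site.
  N-α→W3 26, N-β→W3 10, N-γ→W3 18
  freight cost 54, fixed 13 → total 67.
Compare {W1, W3}: freight cost 48 + fixed 28 = 76.
Compare {W2, W3}: freight cost 54 + fixed 30 = 84.
Compare {W1}: freight cost 72 + fixed 15 = 87.
All other subsets cost ≥ 76. Minimum total cost: 67.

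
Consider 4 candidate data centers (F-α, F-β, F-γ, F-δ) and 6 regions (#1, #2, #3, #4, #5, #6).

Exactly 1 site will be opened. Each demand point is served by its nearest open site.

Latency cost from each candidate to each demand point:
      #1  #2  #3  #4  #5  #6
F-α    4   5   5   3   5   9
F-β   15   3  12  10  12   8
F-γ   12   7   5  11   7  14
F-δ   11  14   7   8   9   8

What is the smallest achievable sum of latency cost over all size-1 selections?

31

Open {F-α}.
  #1→F-α 4, #2→F-α 5, #3→F-α 5, #4→F-α 3, #5→F-α 5, #6→F-α 9  ⇒ total 31.
Compare {F-γ}: total 56.
Compare {F-δ}: total 57.
No size-1 selection does better; minimum is 31.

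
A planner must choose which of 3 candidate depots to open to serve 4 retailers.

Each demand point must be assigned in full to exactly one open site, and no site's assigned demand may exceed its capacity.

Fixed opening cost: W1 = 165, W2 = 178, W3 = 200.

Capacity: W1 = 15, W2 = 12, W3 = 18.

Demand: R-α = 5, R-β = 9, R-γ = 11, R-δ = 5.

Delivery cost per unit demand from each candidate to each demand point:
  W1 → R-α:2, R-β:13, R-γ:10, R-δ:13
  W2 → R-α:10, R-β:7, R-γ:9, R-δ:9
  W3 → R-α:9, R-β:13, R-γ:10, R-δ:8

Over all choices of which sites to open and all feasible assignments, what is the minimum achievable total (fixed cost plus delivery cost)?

Open {W1, W3}; cheapest assignment that respects the capacities:
  W1 (cap 15, load 14): R-α, R-β — cost 5×2 + 9×13 = 127
  W3 (cap 18, load 16): R-γ, R-δ — cost 11×10 + 5×8 = 150
  Shipping 277, fixed 365 → total 642.
  Any other capacity-feasible assignment to {W1, W3} ships for at least 277.
Compare {W1, W2, W3}: its best feasible assignment gives total 766.
Every other set of open sites that can feasibly serve all demand totals ≥ 766 even under its best assignment. Minimum: 642.

642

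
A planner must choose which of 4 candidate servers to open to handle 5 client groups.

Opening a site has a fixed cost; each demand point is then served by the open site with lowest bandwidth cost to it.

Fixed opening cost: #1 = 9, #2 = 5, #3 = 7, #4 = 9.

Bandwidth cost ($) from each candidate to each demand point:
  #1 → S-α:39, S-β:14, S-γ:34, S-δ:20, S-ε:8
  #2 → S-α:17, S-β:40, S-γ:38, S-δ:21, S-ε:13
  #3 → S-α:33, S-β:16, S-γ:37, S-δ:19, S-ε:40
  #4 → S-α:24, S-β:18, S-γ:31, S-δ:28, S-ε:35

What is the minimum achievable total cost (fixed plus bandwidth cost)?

107

Open {#1, #2}: assign each demand point to its cheapest open site.
  S-α→#2 17, S-β→#1 14, S-γ→#1 34, S-δ→#1 20, S-ε→#1 8
  bandwidth cost 93, fixed 14 → total 107.
Compare {#1, #2, #3}: bandwidth cost 92 + fixed 21 = 113.
Compare {#1, #2, #4}: bandwidth cost 90 + fixed 23 = 113.
Compare {#2, #3}: bandwidth cost 102 + fixed 12 = 114.
All other subsets cost ≥ 113. Minimum total cost: 107.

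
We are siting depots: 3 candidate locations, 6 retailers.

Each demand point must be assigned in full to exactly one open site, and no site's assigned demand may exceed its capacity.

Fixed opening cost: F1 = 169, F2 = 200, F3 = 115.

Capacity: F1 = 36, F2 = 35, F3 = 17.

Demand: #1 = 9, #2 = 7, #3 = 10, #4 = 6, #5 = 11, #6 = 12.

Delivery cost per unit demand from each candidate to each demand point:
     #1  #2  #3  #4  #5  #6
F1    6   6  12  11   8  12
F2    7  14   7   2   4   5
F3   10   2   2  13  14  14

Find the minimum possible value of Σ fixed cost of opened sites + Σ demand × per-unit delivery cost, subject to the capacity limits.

Open {F1, F2, F3}; cheapest assignment that respects the capacities:
  F1 (cap 36, load 9): #1 — cost 9×6 = 54
  F2 (cap 35, load 29): #4, #5, #6 — cost 6×2 + 11×4 + 12×5 = 116
  F3 (cap 17, load 17): #2, #3 — cost 7×2 + 10×2 = 34
  Shipping 204, fixed 484 → total 688.
  Any other capacity-feasible assignment to {F1, F2, F3} ships for at least 204.
Compare {F1, F2}: its best feasible assignment gives total 695.
Every other set of open sites that can feasibly serve all demand totals ≥ 695 even under its best assignment. Minimum: 688.

688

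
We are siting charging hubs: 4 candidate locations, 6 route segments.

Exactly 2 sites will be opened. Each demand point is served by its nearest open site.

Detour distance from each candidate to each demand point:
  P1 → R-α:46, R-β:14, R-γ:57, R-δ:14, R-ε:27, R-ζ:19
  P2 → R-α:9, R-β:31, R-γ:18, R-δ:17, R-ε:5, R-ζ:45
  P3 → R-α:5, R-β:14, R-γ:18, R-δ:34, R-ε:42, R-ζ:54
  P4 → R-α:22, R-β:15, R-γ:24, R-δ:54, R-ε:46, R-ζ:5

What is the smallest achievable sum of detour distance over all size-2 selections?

69

Open {P2, P4}.
  R-α→P2 9, R-β→P4 15, R-γ→P2 18, R-δ→P2 17, R-ε→P2 5, R-ζ→P4 5  ⇒ total 69.
Compare {P1, P2}: total 79.
Compare {P1, P3}: total 97.
No size-2 selection does better; minimum is 69.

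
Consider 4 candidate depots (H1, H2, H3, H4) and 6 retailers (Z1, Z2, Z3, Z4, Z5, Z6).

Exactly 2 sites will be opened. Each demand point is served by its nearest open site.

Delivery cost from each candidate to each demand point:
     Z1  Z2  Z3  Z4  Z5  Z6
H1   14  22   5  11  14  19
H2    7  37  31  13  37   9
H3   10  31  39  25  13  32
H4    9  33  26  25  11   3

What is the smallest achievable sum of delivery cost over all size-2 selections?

Open {H1, H4}.
  Z1→H4 9, Z2→H1 22, Z3→H1 5, Z4→H1 11, Z5→H4 11, Z6→H4 3  ⇒ total 61.
Compare {H1, H2}: total 68.
Compare {H1, H3}: total 80.
No size-2 selection does better; minimum is 61.

61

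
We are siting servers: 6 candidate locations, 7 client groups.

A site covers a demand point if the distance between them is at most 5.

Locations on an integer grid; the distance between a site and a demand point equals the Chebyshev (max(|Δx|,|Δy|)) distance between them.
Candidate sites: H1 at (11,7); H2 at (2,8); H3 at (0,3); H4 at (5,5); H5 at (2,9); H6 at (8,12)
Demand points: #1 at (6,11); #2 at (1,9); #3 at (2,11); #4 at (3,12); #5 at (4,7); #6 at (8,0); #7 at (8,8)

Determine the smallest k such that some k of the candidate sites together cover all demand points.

2

Coverage sets (demand points within 5 of each site):
  H1: {#1, #7}
  H2: {#1, #2, #3, #4, #5}
  H3: {#5}
  H4: {#2, #5, #6, #7}
  H5: {#1, #2, #3, #4, #5}
  H6: {#1, #4, #5, #7}
No single site covers all 7 demand points.
But {H2, H4} covers everything, so the minimum is 2.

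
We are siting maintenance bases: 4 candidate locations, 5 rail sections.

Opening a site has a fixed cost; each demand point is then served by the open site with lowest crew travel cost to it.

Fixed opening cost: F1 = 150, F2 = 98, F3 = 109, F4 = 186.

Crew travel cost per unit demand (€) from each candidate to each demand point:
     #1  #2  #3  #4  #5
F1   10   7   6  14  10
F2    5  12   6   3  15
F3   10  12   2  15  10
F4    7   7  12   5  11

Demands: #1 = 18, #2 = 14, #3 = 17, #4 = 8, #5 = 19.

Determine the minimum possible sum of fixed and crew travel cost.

Open {F2, F3}: assign each demand point to its cheapest open site.
  #1→F2 18×5=90, #2→F2 14×12=168, #3→F3 17×2=34, #4→F2 8×3=24, #5→F3 19×10=190
  crew travel cost 506, fixed 207 → total 713.
Compare {F1, F2}: crew travel cost 504 + fixed 248 = 752.
Compare {F2}: crew travel cost 669 + fixed 98 = 767.
Compare {F3, F4}: crew travel cost 488 + fixed 295 = 783.
All other subsets cost ≥ 752. Minimum total cost: 713.

713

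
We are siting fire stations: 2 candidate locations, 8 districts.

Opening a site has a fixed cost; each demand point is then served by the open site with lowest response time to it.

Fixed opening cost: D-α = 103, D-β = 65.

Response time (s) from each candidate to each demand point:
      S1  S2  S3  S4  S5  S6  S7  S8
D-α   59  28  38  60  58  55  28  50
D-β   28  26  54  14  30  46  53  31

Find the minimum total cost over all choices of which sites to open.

347

Open {D-β}: assign each demand point to its cheapest open site.
  S1→D-β 28, S2→D-β 26, S3→D-β 54, S4→D-β 14, S5→D-β 30, S6→D-β 46, S7→D-β 53, S8→D-β 31
  response time 282, fixed 65 → total 347.
Compare {D-α, D-β}: response time 241 + fixed 168 = 409.
Compare {D-α}: response time 376 + fixed 103 = 479.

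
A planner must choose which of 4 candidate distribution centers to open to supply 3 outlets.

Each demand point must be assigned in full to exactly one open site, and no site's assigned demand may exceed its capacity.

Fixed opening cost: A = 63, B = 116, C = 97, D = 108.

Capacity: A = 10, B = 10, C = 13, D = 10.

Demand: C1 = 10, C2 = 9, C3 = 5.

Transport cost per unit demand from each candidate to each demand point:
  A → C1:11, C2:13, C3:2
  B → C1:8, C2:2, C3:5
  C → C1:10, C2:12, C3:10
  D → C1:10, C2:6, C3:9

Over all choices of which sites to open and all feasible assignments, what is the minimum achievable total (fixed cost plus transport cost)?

404

Open {A, B, C}; cheapest assignment that respects the capacities:
  A (cap 10, load 5): C3 — cost 5×2 = 10
  B (cap 10, load 9): C2 — cost 9×2 = 18
  C (cap 13, load 10): C1 — cost 10×10 = 100
  Shipping 128, fixed 276 → total 404.
  Any other capacity-feasible assignment to {A, B, C} ships for at least 128.
Compare {A, B, D}: its best feasible assignment gives total 415.
Compare {A, C, D}: its best feasible assignment gives total 432.
Every other set of open sites that can feasibly serve all demand totals ≥ 415 even under its best assignment. Minimum: 404.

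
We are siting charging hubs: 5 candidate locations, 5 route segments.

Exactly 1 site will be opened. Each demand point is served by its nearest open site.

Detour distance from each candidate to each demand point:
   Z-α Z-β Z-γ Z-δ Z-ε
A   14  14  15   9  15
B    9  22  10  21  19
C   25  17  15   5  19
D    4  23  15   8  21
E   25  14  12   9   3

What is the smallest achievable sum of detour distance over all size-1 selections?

Open {E}.
  Z-α→E 25, Z-β→E 14, Z-γ→E 12, Z-δ→E 9, Z-ε→E 3  ⇒ total 63.
Compare {A}: total 67.
Compare {D}: total 71.
No size-1 selection does better; minimum is 63.

63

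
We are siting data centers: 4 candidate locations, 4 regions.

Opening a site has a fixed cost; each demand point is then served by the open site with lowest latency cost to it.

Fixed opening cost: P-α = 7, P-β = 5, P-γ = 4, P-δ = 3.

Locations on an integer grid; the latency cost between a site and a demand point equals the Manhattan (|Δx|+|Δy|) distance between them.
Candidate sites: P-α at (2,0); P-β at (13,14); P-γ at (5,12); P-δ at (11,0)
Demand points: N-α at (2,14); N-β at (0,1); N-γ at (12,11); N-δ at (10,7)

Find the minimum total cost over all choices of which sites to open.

37

Open {P-α, P-γ}: assign each demand point to its cheapest open site.
  N-α→P-γ 5, N-β→P-α 3, N-γ→P-γ 8, N-δ→P-γ 10
  latency cost 26, fixed 11 → total 37.
Compare {P-α, P-β, P-γ}: latency cost 22 + fixed 16 = 38.
Compare {P-α, P-γ, P-δ}: latency cost 24 + fixed 14 = 38.
Compare {P-α, P-β, P-γ, P-δ}: latency cost 20 + fixed 19 = 39.
All other subsets cost ≥ 38. Minimum total cost: 37.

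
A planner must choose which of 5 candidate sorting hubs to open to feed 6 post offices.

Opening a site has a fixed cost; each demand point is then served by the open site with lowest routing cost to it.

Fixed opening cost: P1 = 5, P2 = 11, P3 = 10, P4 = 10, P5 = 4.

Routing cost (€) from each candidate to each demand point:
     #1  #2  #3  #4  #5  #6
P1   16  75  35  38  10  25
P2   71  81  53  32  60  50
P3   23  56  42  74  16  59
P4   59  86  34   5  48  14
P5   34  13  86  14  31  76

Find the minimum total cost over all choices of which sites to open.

111

Open {P1, P4, P5}: assign each demand point to its cheapest open site.
  #1→P1 16, #2→P5 13, #3→P4 34, #4→P4 5, #5→P1 10, #6→P4 14
  routing cost 92, fixed 19 → total 111.
Compare {P1, P3, P4, P5}: routing cost 92 + fixed 29 = 121.
Compare {P1, P5}: routing cost 113 + fixed 9 = 122.
Compare {P1, P2, P4, P5}: routing cost 92 + fixed 30 = 122.
All other subsets cost ≥ 121. Minimum total cost: 111.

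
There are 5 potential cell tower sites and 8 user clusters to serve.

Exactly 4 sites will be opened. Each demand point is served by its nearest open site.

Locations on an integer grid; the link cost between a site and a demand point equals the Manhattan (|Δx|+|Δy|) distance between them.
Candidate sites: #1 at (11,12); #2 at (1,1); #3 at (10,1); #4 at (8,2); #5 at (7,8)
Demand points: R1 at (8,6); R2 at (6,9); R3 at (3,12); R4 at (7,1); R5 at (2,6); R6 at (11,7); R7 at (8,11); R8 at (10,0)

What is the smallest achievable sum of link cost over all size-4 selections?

Open {#2, #3, #4, #5}.
  R1→#5 3, R2→#5 2, R3→#5 8, R4→#4 2, R5→#2 6, R6→#5 5, R7→#5 4, R8→#3 1  ⇒ total 31.
Compare {#1, #2, #3, #5}: total 32.
Compare {#1, #3, #4, #5}: total 32.
No size-4 selection does better; minimum is 31.

31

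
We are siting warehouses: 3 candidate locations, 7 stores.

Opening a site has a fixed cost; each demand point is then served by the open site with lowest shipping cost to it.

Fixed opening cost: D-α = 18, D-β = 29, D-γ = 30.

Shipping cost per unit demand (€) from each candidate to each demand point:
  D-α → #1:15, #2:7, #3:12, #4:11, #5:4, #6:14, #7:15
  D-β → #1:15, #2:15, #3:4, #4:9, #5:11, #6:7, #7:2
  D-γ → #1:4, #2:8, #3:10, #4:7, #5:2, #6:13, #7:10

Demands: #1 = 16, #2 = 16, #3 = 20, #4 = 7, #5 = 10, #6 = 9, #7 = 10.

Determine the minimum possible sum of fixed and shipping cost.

Open {D-β, D-γ}: assign each demand point to its cheapest open site.
  #1→D-γ 16×4=64, #2→D-γ 16×8=128, #3→D-β 20×4=80, #4→D-γ 7×7=49, #5→D-γ 10×2=20, #6→D-β 9×7=63, #7→D-β 10×2=20
  shipping cost 424, fixed 59 → total 483.
Compare {D-α, D-β, D-γ}: shipping cost 408 + fixed 77 = 485.
Compare {D-α, D-β}: shipping cost 618 + fixed 47 = 665.
Compare {D-γ}: shipping cost 678 + fixed 30 = 708.
All other subsets cost ≥ 485. Minimum total cost: 483.

483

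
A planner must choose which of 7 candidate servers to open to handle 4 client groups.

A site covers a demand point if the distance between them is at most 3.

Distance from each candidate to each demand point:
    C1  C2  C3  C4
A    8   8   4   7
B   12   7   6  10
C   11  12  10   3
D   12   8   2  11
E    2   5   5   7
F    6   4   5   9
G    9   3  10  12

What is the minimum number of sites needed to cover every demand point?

4

Coverage sets (demand points within 3 of each site):
  A: {}
  B: {}
  C: {C4}
  D: {C3}
  E: {C1}
  F: {}
  G: {C2}
No 3 sites suffice: every size-3 union leaves at least one demand point uncovered.
But {C, D, E, G} covers everything, so the minimum is 4.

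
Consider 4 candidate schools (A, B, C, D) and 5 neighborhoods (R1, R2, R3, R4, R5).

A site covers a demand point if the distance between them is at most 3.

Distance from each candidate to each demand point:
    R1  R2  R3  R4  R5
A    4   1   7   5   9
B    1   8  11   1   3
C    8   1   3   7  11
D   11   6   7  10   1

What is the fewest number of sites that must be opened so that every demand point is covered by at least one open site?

2

Coverage sets (demand points within 3 of each site):
  A: {R2}
  B: {R1, R4, R5}
  C: {R2, R3}
  D: {R5}
No single site covers all 5 demand points.
But {B, C} covers everything, so the minimum is 2.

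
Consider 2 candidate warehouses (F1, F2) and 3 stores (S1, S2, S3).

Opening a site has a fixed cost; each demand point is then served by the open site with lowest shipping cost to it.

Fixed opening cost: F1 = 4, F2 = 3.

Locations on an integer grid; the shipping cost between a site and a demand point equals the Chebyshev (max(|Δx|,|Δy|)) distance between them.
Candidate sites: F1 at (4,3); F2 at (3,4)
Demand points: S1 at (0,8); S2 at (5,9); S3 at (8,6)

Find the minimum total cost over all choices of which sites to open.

17

Open {F2}: assign each demand point to its cheapest open site.
  S1→F2 4, S2→F2 5, S3→F2 5
  shipping cost 14, fixed 3 → total 17.
Compare {F1}: shipping cost 15 + fixed 4 = 19.
Compare {F1, F2}: shipping cost 13 + fixed 7 = 20.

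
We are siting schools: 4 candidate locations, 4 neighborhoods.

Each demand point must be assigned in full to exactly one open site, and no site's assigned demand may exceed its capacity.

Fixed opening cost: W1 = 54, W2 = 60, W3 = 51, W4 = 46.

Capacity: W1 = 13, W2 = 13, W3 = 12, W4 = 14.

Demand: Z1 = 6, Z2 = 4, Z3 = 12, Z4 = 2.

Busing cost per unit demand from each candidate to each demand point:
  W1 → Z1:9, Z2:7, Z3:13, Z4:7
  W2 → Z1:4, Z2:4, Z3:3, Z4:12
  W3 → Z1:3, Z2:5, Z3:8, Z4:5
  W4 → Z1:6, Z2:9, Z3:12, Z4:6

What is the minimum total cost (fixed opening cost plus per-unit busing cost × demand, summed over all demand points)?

Open {W2, W3}; cheapest assignment that respects the capacities:
  W2 (cap 13, load 12): Z3 — cost 12×3 = 36
  W3 (cap 12, load 12): Z1, Z2, Z4 — cost 6×3 + 4×5 + 2×5 = 48
  Shipping 84, fixed 111 → total 195.
  Any other capacity-feasible assignment to {W2, W3} ships for at least 84.
Compare {W2, W4}: its best feasible assignment gives total 226.
Compare {W2, W3, W4}: its best feasible assignment gives total 241.
Every other set of open sites that can feasibly serve all demand totals ≥ 226 even under its best assignment. Minimum: 195.

195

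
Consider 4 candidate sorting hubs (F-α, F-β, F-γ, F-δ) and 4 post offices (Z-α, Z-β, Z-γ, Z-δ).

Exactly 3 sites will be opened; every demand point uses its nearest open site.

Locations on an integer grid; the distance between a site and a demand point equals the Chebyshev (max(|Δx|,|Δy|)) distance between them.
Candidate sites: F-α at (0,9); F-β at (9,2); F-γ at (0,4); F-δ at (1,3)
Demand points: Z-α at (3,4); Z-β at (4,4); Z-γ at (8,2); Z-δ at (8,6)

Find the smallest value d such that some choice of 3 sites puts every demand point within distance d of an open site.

Open {F-α, F-β, F-γ}.
  Farthest demand point is Z-β at distance 4 (to F-γ); all others are ≤ 4.
With {F-α, F-β, F-δ} the worst case is 4.
With {F-β, F-γ, F-δ} the worst case is 4.
No size-3 selection achieves below 4.

4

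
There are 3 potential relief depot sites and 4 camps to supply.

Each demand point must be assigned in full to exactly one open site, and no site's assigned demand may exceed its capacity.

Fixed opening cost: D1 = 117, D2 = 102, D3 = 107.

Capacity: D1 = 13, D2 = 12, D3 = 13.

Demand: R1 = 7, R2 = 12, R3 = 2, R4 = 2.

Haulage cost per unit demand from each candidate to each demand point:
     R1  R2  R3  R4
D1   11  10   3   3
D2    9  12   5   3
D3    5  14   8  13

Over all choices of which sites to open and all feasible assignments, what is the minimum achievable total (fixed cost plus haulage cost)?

418

Open {D1, D2}; cheapest assignment that respects the capacities:
  D1 (cap 13, load 12): R2 — cost 12×10 = 120
  D2 (cap 12, load 11): R1, R3, R4 — cost 7×9 + 2×5 + 2×3 = 79
  Shipping 199, fixed 219 → total 418.
  Any other capacity-feasible assignment to {D1, D2} ships for at least 199.
Compare {D1, D3}: its best feasible assignment gives total 421.
Compare {D2, D3}: its best feasible assignment gives total 430.
Every other set of open sites that can feasibly serve all demand totals ≥ 421 even under its best assignment. Minimum: 418.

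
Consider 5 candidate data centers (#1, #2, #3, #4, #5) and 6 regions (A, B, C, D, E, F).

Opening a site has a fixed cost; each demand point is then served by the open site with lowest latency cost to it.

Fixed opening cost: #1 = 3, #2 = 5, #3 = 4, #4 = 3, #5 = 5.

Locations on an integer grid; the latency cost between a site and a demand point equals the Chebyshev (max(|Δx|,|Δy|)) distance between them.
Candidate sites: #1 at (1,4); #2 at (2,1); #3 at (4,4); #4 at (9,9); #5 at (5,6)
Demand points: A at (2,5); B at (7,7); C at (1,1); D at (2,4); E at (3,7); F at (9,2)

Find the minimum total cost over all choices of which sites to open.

Open {#1, #5}: assign each demand point to its cheapest open site.
  A→#1 1, B→#5 2, C→#1 3, D→#1 1, E→#5 2, F→#5 4
  latency cost 13, fixed 8 → total 21.
Compare {#3}: latency cost 18 + fixed 4 = 22.
Compare {#1, #3}: latency cost 16 + fixed 7 = 23.
Compare {#1, #4}: latency cost 17 + fixed 6 = 23.
All other subsets cost ≥ 22. Minimum total cost: 21.

21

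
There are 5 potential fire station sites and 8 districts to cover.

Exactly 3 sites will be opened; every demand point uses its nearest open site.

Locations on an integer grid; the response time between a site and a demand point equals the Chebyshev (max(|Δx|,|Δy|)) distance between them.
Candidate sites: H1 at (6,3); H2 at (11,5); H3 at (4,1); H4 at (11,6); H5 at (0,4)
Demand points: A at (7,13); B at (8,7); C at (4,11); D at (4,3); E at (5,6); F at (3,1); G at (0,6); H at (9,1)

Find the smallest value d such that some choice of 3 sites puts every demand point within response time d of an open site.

Open {H1, H2, H4}.
  Farthest demand point is A at response time 7 (to H4); all others are ≤ 7.
With {H1, H3, H4} the worst case is 7.
With {H1, H4, H5} the worst case is 7.
No size-3 selection achieves below 7.

7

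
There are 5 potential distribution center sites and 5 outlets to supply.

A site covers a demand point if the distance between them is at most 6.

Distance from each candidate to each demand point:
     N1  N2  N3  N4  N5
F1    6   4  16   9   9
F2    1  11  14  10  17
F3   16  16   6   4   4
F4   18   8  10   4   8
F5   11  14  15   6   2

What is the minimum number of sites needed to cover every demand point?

2

Coverage sets (demand points within 6 of each site):
  F1: {N1, N2}
  F2: {N1}
  F3: {N3, N4, N5}
  F4: {N4}
  F5: {N4, N5}
No single site covers all 5 demand points.
But {F1, F3} covers everything, so the minimum is 2.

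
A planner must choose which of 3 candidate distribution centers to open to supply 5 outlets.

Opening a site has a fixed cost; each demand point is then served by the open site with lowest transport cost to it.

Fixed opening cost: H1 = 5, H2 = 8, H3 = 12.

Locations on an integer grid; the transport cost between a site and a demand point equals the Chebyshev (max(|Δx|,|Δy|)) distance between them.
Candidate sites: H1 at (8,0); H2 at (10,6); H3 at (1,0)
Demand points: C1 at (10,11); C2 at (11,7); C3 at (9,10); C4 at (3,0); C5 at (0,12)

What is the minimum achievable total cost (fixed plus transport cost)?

Open {H2}: assign each demand point to its cheapest open site.
  C1→H2 5, C2→H2 1, C3→H2 4, C4→H2 7, C5→H2 10
  transport cost 27, fixed 8 → total 35.
Compare {H1, H2}: transport cost 25 + fixed 13 = 38.
Compare {H2, H3}: transport cost 22 + fixed 20 = 42.
Compare {H1, H2, H3}: transport cost 22 + fixed 25 = 47.
All other subsets cost ≥ 38. Minimum total cost: 35.

35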